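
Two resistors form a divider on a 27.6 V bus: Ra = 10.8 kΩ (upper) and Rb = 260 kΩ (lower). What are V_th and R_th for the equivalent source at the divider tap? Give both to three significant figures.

V_th = 26.5 V, R_th = 10.4 kΩ

V_th is the open-circuit tap voltage: 27.6 × 260/(10.8 + 260) = 26.5 V.
With the supply zeroed, Ra and Rb appear in parallel from the tap: R_th = Ra‖Rb = (10.8 × 260)/270.8 = 10.4 kΩ.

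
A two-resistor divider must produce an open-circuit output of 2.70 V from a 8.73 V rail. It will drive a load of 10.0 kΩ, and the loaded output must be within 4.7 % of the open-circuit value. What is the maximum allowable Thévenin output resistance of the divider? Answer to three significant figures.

Loading drop = R_th/(R_th + R_L) ≤ 0.0470, so R_th ≤ R_L · ε/(1−ε) = 10.0 kΩ × 0.0470/0.9530 = 493 Ω.
(Any R1, R2 with R2/(R1+R2) = 0.309 and R1‖R2 ≤ 493 Ω will meet the spec.)

R_th ≤ 493 Ω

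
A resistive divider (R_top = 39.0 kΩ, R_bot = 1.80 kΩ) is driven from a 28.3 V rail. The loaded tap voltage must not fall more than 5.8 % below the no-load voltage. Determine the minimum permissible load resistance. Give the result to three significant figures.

Output resistance R_th = R_top‖R_bot = (39.0 × 1.80)/40.80 = 1.721 kΩ.
The fractional drop is R_th/(R_th + R_L); requiring this ≤ 0.0580 gives R_L ≥ R_th(1/0.0580 − 1) = 1.721 × 16.24 = 27.9 kΩ.

R_L(min) ≈ 27.9 kΩ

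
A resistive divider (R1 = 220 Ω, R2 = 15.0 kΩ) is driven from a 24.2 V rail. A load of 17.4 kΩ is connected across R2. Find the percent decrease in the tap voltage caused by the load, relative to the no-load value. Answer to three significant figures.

The divider's output (Thévenin) resistance is R1‖R2 = 216.8 Ω.
Fractional drop under load = R_th/(R_th + R_L) = 216.8 / (216.8 + 17400) = 0.01231.
So the output falls by 1.23 %.

1.23 %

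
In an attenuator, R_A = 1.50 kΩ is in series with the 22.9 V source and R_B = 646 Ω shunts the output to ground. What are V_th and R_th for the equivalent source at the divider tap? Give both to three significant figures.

V_th = 6.89 V, R_th = 452 Ω

V_th is the open-circuit tap voltage: 22.9 × 646/(1500 + 646) = 6.89 V.
With the supply zeroed, R_A and R_B appear in parallel from the tap: R_th = R_A‖R_B = (1500 × 646)/2146 = 452 Ω.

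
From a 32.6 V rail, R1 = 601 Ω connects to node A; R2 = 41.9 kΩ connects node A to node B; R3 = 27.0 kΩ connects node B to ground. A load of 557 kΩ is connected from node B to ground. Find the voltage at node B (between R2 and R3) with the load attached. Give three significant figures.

At node B, R3 is in parallel with the load: R3‖R_L = 25750 Ω.
Below node A the resistance is R2 + (R3‖R_L) = 67650 Ω, so V_A = 32.6 × 67650/68250 = 32.31 V.
Then V_B = V_A × (R3‖R_L)/(R2 + R3‖R_L) = 32.31 × 25750/67650 = 12.3 V.

V ≈ 12.3 V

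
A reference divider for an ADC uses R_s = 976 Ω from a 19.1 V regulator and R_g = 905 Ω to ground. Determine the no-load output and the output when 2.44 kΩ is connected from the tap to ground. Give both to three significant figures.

Unloaded: 9.19 V; loaded: 7.71 V

Open-circuit: V = 19.1 × 905/(976 + 905) = 9.19 V.
With the load, R_g becomes R_g‖R_L = 660.1 Ω, so V = 19.1 × 660.1/1636 = 7.71 V.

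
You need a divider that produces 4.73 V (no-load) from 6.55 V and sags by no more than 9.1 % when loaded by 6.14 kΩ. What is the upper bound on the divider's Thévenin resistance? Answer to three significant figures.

R_th ≤ 615 Ω

Loading drop = R_th/(R_th + R_L) ≤ 0.0910, so R_th ≤ R_L · ε/(1−ε) = 6.14 kΩ × 0.0910/0.9090 = 615 Ω.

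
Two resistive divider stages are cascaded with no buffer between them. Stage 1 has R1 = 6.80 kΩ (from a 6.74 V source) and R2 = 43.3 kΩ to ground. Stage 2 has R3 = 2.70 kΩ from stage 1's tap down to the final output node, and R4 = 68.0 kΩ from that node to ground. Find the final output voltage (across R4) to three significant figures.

V_out ≈ 5.17 V

Stage 2 presents R3+R4 = 70.70 kΩ as a load on stage 1's tap.
Stage 1's lower leg becomes R2‖(R3+R4) = 26.85 kΩ, so V_mid = 6.74 × 26.85/33.65 = 5.378 V.
Stage 2 is itself unloaded: V_out = V_mid × R4/(R3+R4) = 5.378 × 68.0/70.70 = 5.17 V.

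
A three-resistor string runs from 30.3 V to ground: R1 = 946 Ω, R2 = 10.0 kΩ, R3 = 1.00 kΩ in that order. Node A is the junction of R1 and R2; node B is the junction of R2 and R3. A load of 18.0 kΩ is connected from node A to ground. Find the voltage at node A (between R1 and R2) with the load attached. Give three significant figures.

V ≈ 26.6 V

Below node A the series string R2+R3 = 11000 Ω sits in parallel with the 18000 Ω load: 6828 Ω.
V_A = 30.3 × 6828/(946 + 6828) = 26.6 V.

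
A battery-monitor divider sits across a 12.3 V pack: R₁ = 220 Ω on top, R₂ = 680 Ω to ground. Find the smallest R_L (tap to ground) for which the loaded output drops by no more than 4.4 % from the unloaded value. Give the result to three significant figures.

Output resistance R_th = R₁‖R₂ = (220 × 680)/900.0 = 166.2 Ω.
The fractional drop is R_th/(R_th + R_L); requiring this ≤ 0.0440 gives R_L ≥ R_th(1/0.0440 − 1) = 166.2 × 21.73 = 3.61 kΩ.

R_L(min) ≈ 3.61 kΩ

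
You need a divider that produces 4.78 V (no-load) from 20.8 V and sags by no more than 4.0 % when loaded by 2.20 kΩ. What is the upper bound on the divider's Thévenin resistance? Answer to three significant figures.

R_th ≤ 91.7 Ω

Loading drop = R_th/(R_th + R_L) ≤ 0.0400, so R_th ≤ R_L · ε/(1−ε) = 2.20 kΩ × 0.0400/0.9600 = 91.7 Ω.
(Any R1, R2 with R2/(R1+R2) = 0.230 and R1‖R2 ≤ 91.7 Ω will meet the spec.)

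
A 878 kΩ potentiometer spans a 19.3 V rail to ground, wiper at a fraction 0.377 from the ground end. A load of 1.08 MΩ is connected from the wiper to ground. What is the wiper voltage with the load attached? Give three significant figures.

The wiper splits the pot into (1−α)R = 547.0 kΩ above and αR = 331.0 kΩ below.
Lower section ‖ load = 253.4 kΩ.
V_wiper = 19.3 × 253.4/(547.0 + 253.4) = 6.11 V.

V ≈ 6.11 V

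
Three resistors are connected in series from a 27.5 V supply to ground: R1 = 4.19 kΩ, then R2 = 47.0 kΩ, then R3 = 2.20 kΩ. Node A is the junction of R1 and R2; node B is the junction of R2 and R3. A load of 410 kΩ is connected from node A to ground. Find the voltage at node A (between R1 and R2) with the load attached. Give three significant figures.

Below node A the series string R2+R3 = 49.20 kΩ sits in parallel with the 410 kΩ load: 43.93 kΩ.
V_A = 27.5 × 43.93/(4.19 + 43.93) = 25.1 V.

V ≈ 25.1 V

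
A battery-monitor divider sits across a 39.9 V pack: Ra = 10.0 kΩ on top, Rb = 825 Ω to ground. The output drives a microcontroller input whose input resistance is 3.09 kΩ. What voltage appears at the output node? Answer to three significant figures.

The load sits in parallel with Rb: Rb‖R_L = (825 × 3090) / (825 + 3090) = 651.1 Ω.
V_out = 39.9 × 651.1 / (10000 + 651.1) = 39.9 × 651.1/10650 = 2.44 V.

V_out ≈ 2.44 V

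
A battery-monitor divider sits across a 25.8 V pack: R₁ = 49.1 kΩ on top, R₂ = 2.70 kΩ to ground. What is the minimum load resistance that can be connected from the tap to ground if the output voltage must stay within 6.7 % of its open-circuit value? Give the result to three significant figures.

R_L(min) ≈ 35.6 kΩ

Output resistance R_th = R₁‖R₂ = (49.1 × 2.70)/51.80 = 2.559 kΩ.
The fractional drop is R_th/(R_th + R_L); requiring this ≤ 0.0670 gives R_L ≥ R_th(1/0.0670 − 1) = 2.559 × 13.93 = 35.6 kΩ.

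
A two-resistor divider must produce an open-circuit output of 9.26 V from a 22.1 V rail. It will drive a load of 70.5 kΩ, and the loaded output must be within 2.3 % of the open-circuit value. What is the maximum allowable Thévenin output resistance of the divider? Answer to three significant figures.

R_th ≤ 1.66 kΩ

Loading drop = R_th/(R_th + R_L) ≤ 0.0230, so R_th ≤ R_L · ε/(1−ε) = 70.5 kΩ × 0.0230/0.9770 = 1.66 kΩ.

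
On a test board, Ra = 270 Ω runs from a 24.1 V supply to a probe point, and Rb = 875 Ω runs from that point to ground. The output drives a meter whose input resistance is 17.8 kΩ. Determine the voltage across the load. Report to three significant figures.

The load sits in parallel with Rb: Rb‖R_L = (875 × 17800) / (875 + 17800) = 834.0 Ω.
V_out = 24.1 × 834.0 / (270 + 834.0) = 24.1 × 834.0/1104 = 18.2 V.

V_out ≈ 18.2 V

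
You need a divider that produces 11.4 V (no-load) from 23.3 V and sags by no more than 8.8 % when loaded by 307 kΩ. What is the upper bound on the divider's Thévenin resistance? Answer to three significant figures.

Loading drop = R_th/(R_th + R_L) ≤ 0.0880, so R_th ≤ R_L · ε/(1−ε) = 307 kΩ × 0.0880/0.9120 = 29.6 kΩ.
(Any R1, R2 with R2/(R1+R2) = 0.489 and R1‖R2 ≤ 29.6 kΩ will meet the spec.)

R_th ≤ 29.6 kΩ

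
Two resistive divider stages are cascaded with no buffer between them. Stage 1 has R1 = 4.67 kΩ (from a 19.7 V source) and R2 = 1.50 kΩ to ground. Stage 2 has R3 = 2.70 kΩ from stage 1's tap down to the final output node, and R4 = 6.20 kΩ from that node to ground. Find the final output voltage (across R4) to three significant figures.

V_out ≈ 2.96 V

Stage 2 presents R3+R4 = 8.900 kΩ as a load on stage 1's tap.
Stage 1's lower leg becomes R2‖(R3+R4) = 1.284 kΩ, so V_mid = 19.7 × 1.284/5.954 = 4.247 V.
Stage 2 is itself unloaded: V_out = V_mid × R4/(R3+R4) = 4.247 × 6.20/8.900 = 2.96 V.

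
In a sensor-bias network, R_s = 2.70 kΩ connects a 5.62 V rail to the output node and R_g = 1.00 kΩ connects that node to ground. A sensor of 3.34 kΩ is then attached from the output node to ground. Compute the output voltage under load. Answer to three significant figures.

The load sits in parallel with R_g: R_g‖R_L = (1.00 × 3.34) / (1.00 + 3.34) = 0.7696 kΩ.
V_out = 5.62 × 0.7696 / (2.70 + 0.7696) = 5.62 × 0.7696/3.470 = 1.25 V.
(Unloaded it would have been 1.52 V.)

V_out ≈ 1.25 V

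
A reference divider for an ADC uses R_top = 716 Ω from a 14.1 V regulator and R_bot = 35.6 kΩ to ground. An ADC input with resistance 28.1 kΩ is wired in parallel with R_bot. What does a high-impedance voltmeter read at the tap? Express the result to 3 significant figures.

V_out ≈ 13.5 V

The load sits in parallel with R_bot: R_bot‖R_L = (35600 × 28100) / (35600 + 28100) = 15700 Ω.
V_out = 14.1 × 15700 / (716 + 15700) = 14.1 × 15700/16420 = 13.5 V.
(Unloaded it would have been 13.8 V.)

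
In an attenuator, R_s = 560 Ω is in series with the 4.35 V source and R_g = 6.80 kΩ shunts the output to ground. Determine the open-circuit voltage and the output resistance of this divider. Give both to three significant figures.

V_th is the open-circuit tap voltage: 4.35 × 6800/(560 + 6800) = 4.02 V.
With the supply zeroed, R_s and R_g appear in parallel from the tap: R_th = R_s‖R_g = (560 × 6800)/7360 = 517 Ω.

V_th = 4.02 V, R_th = 517 Ω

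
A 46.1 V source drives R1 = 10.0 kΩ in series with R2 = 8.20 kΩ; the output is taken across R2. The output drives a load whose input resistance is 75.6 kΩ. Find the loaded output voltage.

The load sits in parallel with R2: R2‖R_L = (8.20 × 75.6) / (8.20 + 75.6) = 7.398 kΩ.
V_out = 46.1 × 7.398 / (10.0 + 7.398) = 46.1 × 7.398/17.40 = 19.6 V.

V_out ≈ 19.6 V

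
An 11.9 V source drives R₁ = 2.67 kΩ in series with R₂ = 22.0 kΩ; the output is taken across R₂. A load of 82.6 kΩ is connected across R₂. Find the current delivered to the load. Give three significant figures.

I_L ≈ 0.125 mA

R₂‖R_L = 17.37 kΩ; V_out = 11.9 × 17.37/20.04 = 10.31 V.
I_L = V_out / R_L = 10.31 / 82.6 kΩ = 0.125 mA.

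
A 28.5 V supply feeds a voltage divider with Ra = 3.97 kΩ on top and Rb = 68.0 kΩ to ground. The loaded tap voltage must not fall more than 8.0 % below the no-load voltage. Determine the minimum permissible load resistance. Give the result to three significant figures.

R_L(min) ≈ 43.1 kΩ

Output resistance R_th = Ra‖Rb = (3.97 × 68.0)/71.97 = 3.751 kΩ.
The fractional drop is R_th/(R_th + R_L); requiring this ≤ 0.0800 gives R_L ≥ R_th(1/0.0800 − 1) = 3.751 × 11.50 = 43.1 kΩ.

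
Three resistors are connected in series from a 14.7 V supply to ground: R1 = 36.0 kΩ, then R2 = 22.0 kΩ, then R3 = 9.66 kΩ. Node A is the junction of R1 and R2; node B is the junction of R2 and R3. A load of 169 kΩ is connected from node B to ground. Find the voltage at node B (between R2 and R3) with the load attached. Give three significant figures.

At node B, R3 is in parallel with the load: R3‖R_L = 9.138 kΩ.
Below node A the resistance is R2 + (R3‖R_L) = 31.14 kΩ, so V_A = 14.7 × 31.14/67.14 = 6.818 V.
Then V_B = V_A × (R3‖R_L)/(R2 + R3‖R_L) = 6.818 × 9.138/31.14 = 2.00 V.

V ≈ 2.00 V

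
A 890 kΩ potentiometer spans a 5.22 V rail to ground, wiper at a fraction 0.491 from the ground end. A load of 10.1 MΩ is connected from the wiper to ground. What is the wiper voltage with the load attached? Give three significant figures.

The wiper splits the pot into (1−α)R = 453.0 kΩ above and αR = 437.0 kΩ below.
Lower section ‖ load = 418.9 kΩ.
V_wiper = 5.22 × 418.9/(453.0 + 418.9) = 2.51 V.

V ≈ 2.51 V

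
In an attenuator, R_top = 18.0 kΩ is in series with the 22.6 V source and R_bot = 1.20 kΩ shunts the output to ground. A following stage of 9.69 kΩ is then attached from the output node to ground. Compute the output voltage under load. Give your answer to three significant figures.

V_out ≈ 1.27 V

The load sits in parallel with R_bot: R_bot‖R_L = (1.20 × 9.69) / (1.20 + 9.69) = 1.068 kΩ.
V_out = 22.6 × 1.068 / (18.0 + 1.068) = 22.6 × 1.068/19.07 = 1.27 V.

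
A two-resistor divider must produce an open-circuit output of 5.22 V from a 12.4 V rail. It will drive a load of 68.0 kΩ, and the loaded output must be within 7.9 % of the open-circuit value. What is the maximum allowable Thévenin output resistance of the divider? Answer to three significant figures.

Loading drop = R_th/(R_th + R_L) ≤ 0.0790, so R_th ≤ R_L · ε/(1−ε) = 68.0 kΩ × 0.0790/0.9210 = 5.83 kΩ.

R_th ≤ 5.83 kΩ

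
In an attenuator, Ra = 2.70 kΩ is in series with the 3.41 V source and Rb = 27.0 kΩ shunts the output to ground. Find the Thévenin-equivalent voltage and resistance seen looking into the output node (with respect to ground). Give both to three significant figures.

V_th is the open-circuit tap voltage: 3.41 × 27.0/(2.70 + 27.0) = 3.10 V.
With the supply zeroed, Ra and Rb appear in parallel from the tap: R_th = Ra‖Rb = (2.70 × 27.0)/29.70 = 2.45 kΩ.

V_th = 3.10 V, R_th = 2.45 kΩ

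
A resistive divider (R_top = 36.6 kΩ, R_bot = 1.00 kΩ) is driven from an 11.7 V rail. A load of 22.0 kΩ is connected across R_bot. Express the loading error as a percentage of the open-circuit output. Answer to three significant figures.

4.24 %

The divider's output (Thévenin) resistance is R_top‖R_bot = 0.9734 kΩ.
Fractional drop under load = R_th/(R_th + R_L) = 0.9734 / (0.9734 + 22.0) = 0.04237.
So the output falls by 4.24 %.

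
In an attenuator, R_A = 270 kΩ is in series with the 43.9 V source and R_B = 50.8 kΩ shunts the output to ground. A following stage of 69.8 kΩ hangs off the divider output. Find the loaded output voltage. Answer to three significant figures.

V_out ≈ 4.31 V

The load sits in parallel with R_B: R_B‖R_L = (50.8 × 69.8) / (50.8 + 69.8) = 29.40 kΩ.
V_out = 43.9 × 29.40 / (270 + 29.40) = 43.9 × 29.40/299.4 = 4.31 V.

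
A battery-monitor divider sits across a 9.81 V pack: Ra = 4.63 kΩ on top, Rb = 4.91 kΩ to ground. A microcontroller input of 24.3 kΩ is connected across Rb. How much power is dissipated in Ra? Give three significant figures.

P ≈ 5.87 mW

Total resistance from the source is Ra + (Rb‖R_L) = 8.715 kΩ, so I = 9.81/8.715 kΩ = 1.126 mA.
P = I²·Ra = (1.126 mA)² × 4.63 kΩ = 5.87 mW.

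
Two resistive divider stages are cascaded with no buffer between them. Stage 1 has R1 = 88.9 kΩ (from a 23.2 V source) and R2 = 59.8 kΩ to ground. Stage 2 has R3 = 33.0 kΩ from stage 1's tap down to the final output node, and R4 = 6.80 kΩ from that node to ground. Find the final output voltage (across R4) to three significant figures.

V_out ≈ 0.840 V

Stage 2 presents R3+R4 = 39.80 kΩ as a load on stage 1's tap.
Stage 1's lower leg becomes R2‖(R3+R4) = 23.90 kΩ, so V_mid = 23.2 × 23.90/112.8 = 4.915 V.
Stage 2 is itself unloaded: V_out = V_mid × R4/(R3+R4) = 4.915 × 6.80/39.80 = 0.840 V.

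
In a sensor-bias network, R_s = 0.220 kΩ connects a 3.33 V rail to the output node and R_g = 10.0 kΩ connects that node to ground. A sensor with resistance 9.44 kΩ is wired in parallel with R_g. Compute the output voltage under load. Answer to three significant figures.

V_out ≈ 3.19 V

The load sits in parallel with R_g: R_g‖R_L = (10000 × 9440) / (10000 + 9440) = 4856 Ω.
V_out = 3.33 × 4856 / (220 + 4856) = 3.33 × 4856/5076 = 3.19 V.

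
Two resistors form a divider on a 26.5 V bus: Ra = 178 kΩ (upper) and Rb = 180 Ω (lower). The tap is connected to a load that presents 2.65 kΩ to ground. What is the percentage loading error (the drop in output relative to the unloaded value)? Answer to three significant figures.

6.35 %

The divider's output (Thévenin) resistance is Ra‖Rb = 179.8 Ω.
Fractional drop under load = R_th/(R_th + R_L) = 179.8 / (179.8 + 2650) = 0.06354.
So the output falls by 6.35 %.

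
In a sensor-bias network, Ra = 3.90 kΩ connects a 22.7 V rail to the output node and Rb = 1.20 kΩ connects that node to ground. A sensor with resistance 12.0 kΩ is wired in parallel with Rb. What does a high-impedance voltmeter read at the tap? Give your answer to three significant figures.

The load sits in parallel with Rb: Rb‖R_L = (1.20 × 12.0) / (1.20 + 12.0) = 1.091 kΩ.
V_out = 22.7 × 1.091 / (3.90 + 1.091) = 22.7 × 1.091/4.991 = 4.96 V.

V_out ≈ 4.96 V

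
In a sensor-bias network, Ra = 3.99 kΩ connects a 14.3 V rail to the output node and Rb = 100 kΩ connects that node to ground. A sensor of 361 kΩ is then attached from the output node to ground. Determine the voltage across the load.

The load sits in parallel with Rb: Rb‖R_L = (100 × 361) / (100 + 361) = 78.31 kΩ.
V_out = 14.3 × 78.31 / (3.99 + 78.31) = 14.3 × 78.31/82.30 = 13.6 V.

V_out ≈ 13.6 V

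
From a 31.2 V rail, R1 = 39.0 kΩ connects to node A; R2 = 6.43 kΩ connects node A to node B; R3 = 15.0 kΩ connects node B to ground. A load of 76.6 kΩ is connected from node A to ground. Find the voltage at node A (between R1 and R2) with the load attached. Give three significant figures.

Below node A the series string R2+R3 = 21.43 kΩ sits in parallel with the 76.6 kΩ load: 16.75 kΩ.
V_A = 31.2 × 16.75/(39.0 + 16.75) = 9.37 V.

V ≈ 9.37 V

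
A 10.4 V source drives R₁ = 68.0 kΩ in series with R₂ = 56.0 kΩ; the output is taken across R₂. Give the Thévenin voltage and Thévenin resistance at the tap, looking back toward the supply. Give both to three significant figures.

V_th is the open-circuit tap voltage: 10.4 × 56.0/(68.0 + 56.0) = 4.70 V.
With the supply zeroed, R₁ and R₂ appear in parallel from the tap: R_th = R₁‖R₂ = (68.0 × 56.0)/124.0 = 30.7 kΩ.

V_th = 4.70 V, R_th = 30.7 kΩ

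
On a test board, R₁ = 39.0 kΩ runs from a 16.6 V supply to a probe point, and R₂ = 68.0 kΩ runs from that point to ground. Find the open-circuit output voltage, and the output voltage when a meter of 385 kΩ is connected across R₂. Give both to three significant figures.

Open-circuit: V = 16.6 × 68.0/(39.0 + 68.0) = 10.5 V.
With the load, R₂ becomes R₂‖R_L = 57.79 kΩ, so V = 16.6 × 57.79/96.79 = 9.91 V.

Unloaded: 10.5 V; loaded: 9.91 V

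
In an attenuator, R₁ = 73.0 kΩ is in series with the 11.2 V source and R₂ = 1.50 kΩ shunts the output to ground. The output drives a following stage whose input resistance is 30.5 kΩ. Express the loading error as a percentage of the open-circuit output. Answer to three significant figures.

The divider's output (Thévenin) resistance is R₁‖R₂ = 1.470 kΩ.
Fractional drop under load = R_th/(R_th + R_L) = 1.470 / (1.470 + 30.5) = 0.04597.
So the output falls by 4.60 %.

4.60 %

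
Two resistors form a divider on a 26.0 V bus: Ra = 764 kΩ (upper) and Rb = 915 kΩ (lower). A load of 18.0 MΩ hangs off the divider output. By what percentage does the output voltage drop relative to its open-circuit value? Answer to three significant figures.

The divider's output (Thévenin) resistance is Ra‖Rb = 416.4 kΩ.
Fractional drop under load = R_th/(R_th + R_L) = 416.4 / (416.4 + 18000) = 0.02261.
So the output falls by 2.26 %.

2.26 %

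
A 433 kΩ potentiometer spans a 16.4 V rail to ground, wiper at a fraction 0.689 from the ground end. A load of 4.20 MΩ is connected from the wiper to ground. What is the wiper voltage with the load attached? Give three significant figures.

V ≈ 11.1 V

The wiper splits the pot into (1−α)R = 134.7 kΩ above and αR = 298.3 kΩ below.
Lower section ‖ load = 278.6 kΩ.
V_wiper = 16.4 × 278.6/(134.7 + 278.6) = 11.1 V.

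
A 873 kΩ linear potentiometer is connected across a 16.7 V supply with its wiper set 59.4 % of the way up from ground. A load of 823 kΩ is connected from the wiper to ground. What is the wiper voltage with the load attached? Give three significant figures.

The wiper splits the pot into (1−α)R = 354.4 kΩ above and αR = 518.6 kΩ below.
Lower section ‖ load = 318.1 kΩ.
V_wiper = 16.7 × 318.1/(354.4 + 318.1) = 7.90 V.

V ≈ 7.90 V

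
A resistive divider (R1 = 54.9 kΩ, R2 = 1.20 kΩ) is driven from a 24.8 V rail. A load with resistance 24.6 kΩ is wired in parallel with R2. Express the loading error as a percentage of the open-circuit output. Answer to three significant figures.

4.56 %

The divider's output (Thévenin) resistance is R1‖R2 = 1.174 kΩ.
Fractional drop under load = R_th/(R_th + R_L) = 1.174 / (1.174 + 24.6) = 0.04556.
So the output falls by 4.56 %.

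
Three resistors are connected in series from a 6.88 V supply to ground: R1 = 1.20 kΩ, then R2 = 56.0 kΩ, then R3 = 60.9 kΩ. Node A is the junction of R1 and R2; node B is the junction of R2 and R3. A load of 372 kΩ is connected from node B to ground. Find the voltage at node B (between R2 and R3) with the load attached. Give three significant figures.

V ≈ 3.29 V

At node B, R3 is in parallel with the load: R3‖R_L = 52.33 kΩ.
Below node A the resistance is R2 + (R3‖R_L) = 108.3 kΩ, so V_A = 6.88 × 108.3/109.5 = 6.805 V.
Then V_B = V_A × (R3‖R_L)/(R2 + R3‖R_L) = 6.805 × 52.33/108.3 = 3.29 V.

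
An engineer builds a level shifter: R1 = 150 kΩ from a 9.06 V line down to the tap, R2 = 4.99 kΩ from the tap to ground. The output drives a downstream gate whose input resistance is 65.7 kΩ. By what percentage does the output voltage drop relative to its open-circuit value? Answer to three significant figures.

The divider's output (Thévenin) resistance is R1‖R2 = 4.829 kΩ.
Fractional drop under load = R_th/(R_th + R_L) = 4.829 / (4.829 + 65.7) = 0.06847.
So the output falls by 6.85 %.

6.85 %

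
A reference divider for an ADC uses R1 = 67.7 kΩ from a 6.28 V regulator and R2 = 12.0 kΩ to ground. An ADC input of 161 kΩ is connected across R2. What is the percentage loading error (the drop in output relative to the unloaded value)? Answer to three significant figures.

5.95 %

The divider's output (Thévenin) resistance is R1‖R2 = 10.19 kΩ.
Fractional drop under load = R_th/(R_th + R_L) = 10.19 / (10.19 + 161) = 0.05954.
So the output falls by 5.95 %.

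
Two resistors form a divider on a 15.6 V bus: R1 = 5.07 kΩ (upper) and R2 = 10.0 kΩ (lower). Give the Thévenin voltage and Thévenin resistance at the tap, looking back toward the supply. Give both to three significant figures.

V_th = 10.4 V, R_th = 3.36 kΩ

V_th is the open-circuit tap voltage: 15.6 × 10.0/(5.07 + 10.0) = 10.4 V.
With the supply zeroed, R1 and R2 appear in parallel from the tap: R_th = R1‖R2 = (5.07 × 10.0)/15.07 = 3.36 kΩ.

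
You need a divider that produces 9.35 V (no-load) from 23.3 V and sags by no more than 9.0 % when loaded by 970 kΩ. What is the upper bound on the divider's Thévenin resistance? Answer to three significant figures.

R_th ≤ 95.9 kΩ

Loading drop = R_th/(R_th + R_L) ≤ 0.0900, so R_th ≤ R_L · ε/(1−ε) = 970 kΩ × 0.0900/0.9100 = 95.9 kΩ.
(Any R1, R2 with R2/(R1+R2) = 0.401 and R1‖R2 ≤ 95.9 kΩ will meet the spec.)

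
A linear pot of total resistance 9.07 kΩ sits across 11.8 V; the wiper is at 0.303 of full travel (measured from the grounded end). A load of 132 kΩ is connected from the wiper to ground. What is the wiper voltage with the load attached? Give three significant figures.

The wiper splits the pot into (1−α)R = 6.322 kΩ above and αR = 2.748 kΩ below.
Lower section ‖ load = 2.692 kΩ.
V_wiper = 11.8 × 2.692/(6.322 + 2.692) = 3.52 V.

V ≈ 3.52 V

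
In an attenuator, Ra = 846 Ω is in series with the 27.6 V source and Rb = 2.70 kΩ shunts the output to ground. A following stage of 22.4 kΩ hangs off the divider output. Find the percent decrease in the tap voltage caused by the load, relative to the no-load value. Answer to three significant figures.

2.80 %

The divider's output (Thévenin) resistance is Ra‖Rb = 644.2 Ω.
Fractional drop under load = R_th/(R_th + R_L) = 644.2 / (644.2 + 22400) = 0.02795.
So the output falls by 2.80 %.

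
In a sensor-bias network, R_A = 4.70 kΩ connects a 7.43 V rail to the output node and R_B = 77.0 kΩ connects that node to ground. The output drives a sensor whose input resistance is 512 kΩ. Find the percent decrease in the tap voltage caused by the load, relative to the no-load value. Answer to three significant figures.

The divider's output (Thévenin) resistance is R_A‖R_B = 4.430 kΩ.
Fractional drop under load = R_th/(R_th + R_L) = 4.430 / (4.430 + 512) = 0.008577.
So the output falls by 0.858 %.

0.858 %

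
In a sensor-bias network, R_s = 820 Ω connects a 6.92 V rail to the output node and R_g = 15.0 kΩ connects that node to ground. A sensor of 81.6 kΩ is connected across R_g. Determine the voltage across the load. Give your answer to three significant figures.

V_out ≈ 6.50 V

The load sits in parallel with R_g: R_g‖R_L = (15000 × 81600) / (15000 + 81600) = 12670 Ω.
V_out = 6.92 × 12670 / (820 + 12670) = 6.92 × 12670/13490 = 6.50 V.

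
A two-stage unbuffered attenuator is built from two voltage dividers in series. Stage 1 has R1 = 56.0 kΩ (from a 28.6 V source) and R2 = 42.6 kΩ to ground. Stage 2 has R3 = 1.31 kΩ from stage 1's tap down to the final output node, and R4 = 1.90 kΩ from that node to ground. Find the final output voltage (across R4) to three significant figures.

Stage 2 presents R3+R4 = 3.210 kΩ as a load on stage 1's tap.
Stage 1's lower leg becomes R2‖(R3+R4) = 2.985 kΩ, so V_mid = 28.6 × 2.985/58.99 = 1.447 V.
Stage 2 is itself unloaded: V_out = V_mid × R4/(R3+R4) = 1.447 × 1.90/3.210 = 0.857 V.

V_out ≈ 0.857 V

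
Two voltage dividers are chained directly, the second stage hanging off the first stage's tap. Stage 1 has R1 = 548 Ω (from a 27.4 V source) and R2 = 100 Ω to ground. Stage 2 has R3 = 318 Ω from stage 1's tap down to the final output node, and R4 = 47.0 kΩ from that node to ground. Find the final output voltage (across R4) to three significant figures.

Stage 2 presents R3+R4 = 47320 Ω as a load on stage 1's tap.
Stage 1's lower leg becomes R2‖(R3+R4) = 99.79 Ω, so V_mid = 27.4 × 99.79/647.8 = 4.221 V.
Stage 2 is itself unloaded: V_out = V_mid × R4/(R3+R4) = 4.221 × 47000/47320 = 4.19 V.

V_out ≈ 4.19 V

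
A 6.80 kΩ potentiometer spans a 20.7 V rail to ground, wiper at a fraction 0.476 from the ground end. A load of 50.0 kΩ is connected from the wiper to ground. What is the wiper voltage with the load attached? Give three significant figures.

V ≈ 9.53 V

The wiper splits the pot into (1−α)R = 3.563 kΩ above and αR = 3.237 kΩ below.
Lower section ‖ load = 3.040 kΩ.
V_wiper = 20.7 × 3.040/(3.563 + 3.040) = 9.53 V.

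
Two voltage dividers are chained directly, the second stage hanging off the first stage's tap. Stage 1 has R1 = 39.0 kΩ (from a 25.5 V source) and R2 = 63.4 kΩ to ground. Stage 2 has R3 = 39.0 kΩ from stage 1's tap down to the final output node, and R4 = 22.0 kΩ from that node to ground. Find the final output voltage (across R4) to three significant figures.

V_out ≈ 4.08 V

Stage 2 presents R3+R4 = 61.00 kΩ as a load on stage 1's tap.
Stage 1's lower leg becomes R2‖(R3+R4) = 31.09 kΩ, so V_mid = 25.5 × 31.09/70.09 = 11.31 V.
Stage 2 is itself unloaded: V_out = V_mid × R4/(R3+R4) = 11.31 × 22.0/61.00 = 4.08 V.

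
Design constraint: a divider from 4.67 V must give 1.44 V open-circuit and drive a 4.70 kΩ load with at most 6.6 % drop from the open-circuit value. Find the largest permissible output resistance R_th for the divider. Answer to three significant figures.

R_th ≤ 332 Ω

Loading drop = R_th/(R_th + R_L) ≤ 0.0660, so R_th ≤ R_L · ε/(1−ε) = 4.70 kΩ × 0.0660/0.9340 = 332 Ω.
(Any R1, R2 with R2/(R1+R2) = 0.308 and R1‖R2 ≤ 332 Ω will meet the spec.)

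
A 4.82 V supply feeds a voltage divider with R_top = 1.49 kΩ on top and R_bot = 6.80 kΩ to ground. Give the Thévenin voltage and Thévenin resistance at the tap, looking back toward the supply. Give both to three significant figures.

V_th = 3.95 V, R_th = 1.22 kΩ

V_th is the open-circuit tap voltage: 4.82 × 6.80/(1.49 + 6.80) = 3.95 V.
With the supply zeroed, R_top and R_bot appear in parallel from the tap: R_th = R_top‖R_bot = (1.49 × 6.80)/8.290 = 1.22 kΩ.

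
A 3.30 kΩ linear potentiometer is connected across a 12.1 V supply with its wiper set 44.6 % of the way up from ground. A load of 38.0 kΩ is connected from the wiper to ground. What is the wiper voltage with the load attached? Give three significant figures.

The wiper splits the pot into (1−α)R = 1.828 kΩ above and αR = 1.472 kΩ below.
Lower section ‖ load = 1.417 kΩ.
V_wiper = 12.1 × 1.417/(1.828 + 1.417) = 5.28 V.

V ≈ 5.28 V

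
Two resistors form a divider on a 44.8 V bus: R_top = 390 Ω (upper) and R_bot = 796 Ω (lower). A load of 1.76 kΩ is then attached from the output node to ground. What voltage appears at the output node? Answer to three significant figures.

V_out ≈ 26.2 V

The load sits in parallel with R_bot: R_bot‖R_L = (796 × 1760) / (796 + 1760) = 548.1 Ω.
V_out = 44.8 × 548.1 / (390 + 548.1) = 44.8 × 548.1/938.1 = 26.2 V.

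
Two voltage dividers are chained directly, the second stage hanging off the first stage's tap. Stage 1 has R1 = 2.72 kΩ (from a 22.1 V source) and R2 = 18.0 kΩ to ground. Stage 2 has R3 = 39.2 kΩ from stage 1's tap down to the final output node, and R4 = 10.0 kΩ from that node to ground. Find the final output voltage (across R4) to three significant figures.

Stage 2 presents R3+R4 = 49.20 kΩ as a load on stage 1's tap.
Stage 1's lower leg becomes R2‖(R3+R4) = 13.18 kΩ, so V_mid = 22.1 × 13.18/15.90 = 18.32 V.
Stage 2 is itself unloaded: V_out = V_mid × R4/(R3+R4) = 18.32 × 10.0/49.20 = 3.72 V.

V_out ≈ 3.72 V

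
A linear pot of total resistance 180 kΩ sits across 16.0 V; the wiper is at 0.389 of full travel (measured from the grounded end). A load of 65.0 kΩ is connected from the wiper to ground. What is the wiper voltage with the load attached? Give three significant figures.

V ≈ 3.75 V

The wiper splits the pot into (1−α)R = 110.0 kΩ above and αR = 70.02 kΩ below.
Lower section ‖ load = 33.71 kΩ.
V_wiper = 16.0 × 33.71/(110.0 + 33.71) = 3.75 V.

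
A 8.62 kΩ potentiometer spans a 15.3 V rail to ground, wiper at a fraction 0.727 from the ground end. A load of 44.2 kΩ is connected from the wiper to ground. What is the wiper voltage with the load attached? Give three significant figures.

V ≈ 10.7 V

The wiper splits the pot into (1−α)R = 2.353 kΩ above and αR = 6.267 kΩ below.
Lower section ‖ load = 5.489 kΩ.
V_wiper = 15.3 × 5.489/(2.353 + 5.489) = 10.7 V.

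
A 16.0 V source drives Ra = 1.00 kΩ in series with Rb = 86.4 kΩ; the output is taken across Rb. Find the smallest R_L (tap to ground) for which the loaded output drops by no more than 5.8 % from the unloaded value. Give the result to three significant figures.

Output resistance R_th = Ra‖Rb = (1000 × 86400)/87400 = 988.6 Ω.
The fractional drop is R_th/(R_th + R_L); requiring this ≤ 0.0580 gives R_L ≥ R_th(1/0.0580 − 1) = 988.6 × 16.24 = 16.1 kΩ.

R_L(min) ≈ 16.1 kΩ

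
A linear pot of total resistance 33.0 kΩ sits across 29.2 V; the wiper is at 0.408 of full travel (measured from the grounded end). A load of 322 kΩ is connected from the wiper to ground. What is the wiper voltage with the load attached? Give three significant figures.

The wiper splits the pot into (1−α)R = 19.54 kΩ above and αR = 13.46 kΩ below.
Lower section ‖ load = 12.92 kΩ.
V_wiper = 29.2 × 12.92/(19.54 + 12.92) = 11.6 V.

V ≈ 11.6 V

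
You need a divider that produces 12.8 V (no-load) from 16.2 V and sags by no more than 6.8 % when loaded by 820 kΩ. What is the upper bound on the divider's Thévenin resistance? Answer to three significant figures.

R_th ≤ 59.8 kΩ

Loading drop = R_th/(R_th + R_L) ≤ 0.0680, so R_th ≤ R_L · ε/(1−ε) = 820 kΩ × 0.0680/0.9320 = 59.8 kΩ.
(Any R1, R2 with R2/(R1+R2) = 0.790 and R1‖R2 ≤ 59.8 kΩ will meet the spec.)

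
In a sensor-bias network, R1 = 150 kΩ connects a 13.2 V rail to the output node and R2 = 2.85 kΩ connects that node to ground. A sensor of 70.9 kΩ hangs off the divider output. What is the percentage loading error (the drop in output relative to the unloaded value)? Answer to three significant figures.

The divider's output (Thévenin) resistance is R1‖R2 = 2.797 kΩ.
Fractional drop under load = R_th/(R_th + R_L) = 2.797 / (2.797 + 70.9) = 0.03795.
So the output falls by 3.80 %.

3.80 %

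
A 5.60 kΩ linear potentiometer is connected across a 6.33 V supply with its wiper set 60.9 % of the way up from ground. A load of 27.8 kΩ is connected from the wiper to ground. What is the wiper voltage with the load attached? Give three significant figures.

The wiper splits the pot into (1−α)R = 2.190 kΩ above and αR = 3.410 kΩ below.
Lower section ‖ load = 3.038 kΩ.
V_wiper = 6.33 × 3.038/(2.190 + 3.038) = 3.68 V.

V ≈ 3.68 V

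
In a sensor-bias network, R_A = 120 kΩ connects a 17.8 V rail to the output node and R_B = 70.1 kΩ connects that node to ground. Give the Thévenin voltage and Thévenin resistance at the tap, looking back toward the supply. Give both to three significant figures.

V_th = 6.56 V, R_th = 44.3 kΩ

V_th is the open-circuit tap voltage: 17.8 × 70.1/(120 + 70.1) = 6.56 V.
With the supply zeroed, R_A and R_B appear in parallel from the tap: R_th = R_A‖R_B = (120 × 70.1)/190.1 = 44.3 kΩ.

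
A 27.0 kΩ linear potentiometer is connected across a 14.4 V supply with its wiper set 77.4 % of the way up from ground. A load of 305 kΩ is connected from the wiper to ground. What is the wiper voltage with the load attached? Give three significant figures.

V ≈ 11.0 V

The wiper splits the pot into (1−α)R = 6.102 kΩ above and αR = 20.90 kΩ below.
Lower section ‖ load = 19.56 kΩ.
V_wiper = 14.4 × 19.56/(6.102 + 19.56) = 11.0 V.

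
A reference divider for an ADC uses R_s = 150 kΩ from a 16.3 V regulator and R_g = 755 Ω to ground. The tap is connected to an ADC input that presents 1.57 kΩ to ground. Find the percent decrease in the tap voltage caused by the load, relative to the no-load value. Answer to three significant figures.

32.4 %

The divider's output (Thévenin) resistance is R_s‖R_g = 751.2 Ω.
Fractional drop under load = R_th/(R_th + R_L) = 751.2 / (751.2 + 1570) = 0.3236.
So the output falls by 32.4 %.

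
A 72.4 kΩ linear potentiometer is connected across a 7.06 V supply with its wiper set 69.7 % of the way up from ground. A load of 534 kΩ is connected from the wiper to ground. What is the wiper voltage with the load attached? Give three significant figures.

V ≈ 4.78 V

The wiper splits the pot into (1−α)R = 21.94 kΩ above and αR = 50.46 kΩ below.
Lower section ‖ load = 46.11 kΩ.
V_wiper = 7.06 × 46.11/(21.94 + 46.11) = 4.78 V.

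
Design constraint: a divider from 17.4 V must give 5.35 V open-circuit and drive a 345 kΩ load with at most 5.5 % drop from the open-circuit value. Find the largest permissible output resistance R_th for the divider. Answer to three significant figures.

R_th ≤ 20.1 kΩ

Loading drop = R_th/(R_th + R_L) ≤ 0.0550, so R_th ≤ R_L · ε/(1−ε) = 345 kΩ × 0.0550/0.9450 = 20.1 kΩ.
(Any R1, R2 with R2/(R1+R2) = 0.307 and R1‖R2 ≤ 20.1 kΩ will meet the spec.)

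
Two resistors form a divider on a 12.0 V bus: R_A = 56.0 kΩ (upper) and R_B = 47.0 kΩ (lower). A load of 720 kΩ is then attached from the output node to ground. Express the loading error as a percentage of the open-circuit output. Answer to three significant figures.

3.43 %

The divider's output (Thévenin) resistance is R_A‖R_B = 25.55 kΩ.
Fractional drop under load = R_th/(R_th + R_L) = 25.55 / (25.55 + 720) = 0.03427.
So the output falls by 3.43 %.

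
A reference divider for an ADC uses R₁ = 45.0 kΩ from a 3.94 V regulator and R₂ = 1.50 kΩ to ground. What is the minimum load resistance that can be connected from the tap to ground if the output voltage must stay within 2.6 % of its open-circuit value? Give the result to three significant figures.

R_L(min) ≈ 54.4 kΩ

Output resistance R_th = R₁‖R₂ = (45.0 × 1.50)/46.50 = 1.452 kΩ.
The fractional drop is R_th/(R_th + R_L); requiring this ≤ 0.0260 gives R_L ≥ R_th(1/0.0260 − 1) = 1.452 × 37.46 = 54.4 kΩ.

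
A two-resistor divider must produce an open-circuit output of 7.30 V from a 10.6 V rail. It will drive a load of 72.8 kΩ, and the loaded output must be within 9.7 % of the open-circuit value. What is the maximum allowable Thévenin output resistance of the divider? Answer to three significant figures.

R_th ≤ 7.82 kΩ

Loading drop = R_th/(R_th + R_L) ≤ 0.0970, so R_th ≤ R_L · ε/(1−ε) = 72.8 kΩ × 0.0970/0.9030 = 7.82 kΩ.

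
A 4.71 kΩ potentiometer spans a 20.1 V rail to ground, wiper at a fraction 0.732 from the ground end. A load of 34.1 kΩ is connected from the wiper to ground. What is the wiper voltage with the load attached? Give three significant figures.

V ≈ 14.3 V

The wiper splits the pot into (1−α)R = 1.262 kΩ above and αR = 3.448 kΩ below.
Lower section ‖ load = 3.131 kΩ.
V_wiper = 20.1 × 3.131/(1.262 + 3.131) = 14.3 V.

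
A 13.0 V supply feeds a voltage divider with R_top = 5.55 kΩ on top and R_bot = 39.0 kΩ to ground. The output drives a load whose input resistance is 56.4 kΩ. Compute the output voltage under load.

The load sits in parallel with R_bot: R_bot‖R_L = (39.0 × 56.4) / (39.0 + 56.4) = 23.06 kΩ.
V_out = 13.0 × 23.06 / (5.55 + 23.06) = 13.0 × 23.06/28.61 = 10.5 V.

V_out ≈ 10.5 V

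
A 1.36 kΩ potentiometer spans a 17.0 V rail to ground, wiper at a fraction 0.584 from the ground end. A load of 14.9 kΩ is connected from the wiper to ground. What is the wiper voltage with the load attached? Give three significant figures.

The wiper splits the pot into (1−α)R = 565.8 Ω above and αR = 794.2 Ω below.
Lower section ‖ load = 754.0 Ω.
V_wiper = 17.0 × 754.0/(565.8 + 754.0) = 9.71 V.

V ≈ 9.71 V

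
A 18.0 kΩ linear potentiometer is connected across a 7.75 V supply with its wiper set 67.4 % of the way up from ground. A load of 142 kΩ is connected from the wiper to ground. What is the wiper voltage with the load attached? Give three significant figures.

V ≈ 5.08 V

The wiper splits the pot into (1−α)R = 5.868 kΩ above and αR = 12.13 kΩ below.
Lower section ‖ load = 11.18 kΩ.
V_wiper = 7.75 × 11.18/(5.868 + 11.18) = 5.08 V.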